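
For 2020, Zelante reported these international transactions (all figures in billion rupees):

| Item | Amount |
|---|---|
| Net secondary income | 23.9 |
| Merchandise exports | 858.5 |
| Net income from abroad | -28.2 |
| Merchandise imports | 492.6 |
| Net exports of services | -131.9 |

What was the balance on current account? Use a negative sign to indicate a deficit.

229.7

Goods balance = 858.5 - 492.6 = 365.9
Services balance = -131.9
Trade balance (goods + services) = 365.9 + (-131.9) = 234.0
Net primary income = -28.2
Net secondary income = 23.9
Current account = 234.0 + (-28.2) + 23.9 = 229.7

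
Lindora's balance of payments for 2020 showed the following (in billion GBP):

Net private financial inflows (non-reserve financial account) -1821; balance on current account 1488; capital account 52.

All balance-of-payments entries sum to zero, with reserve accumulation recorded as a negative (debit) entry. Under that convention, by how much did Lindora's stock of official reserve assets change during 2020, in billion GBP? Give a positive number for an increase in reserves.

-281

Official reserve transactions balance = -(1488 + 52 + (-1821)) = 281
An accumulation of reserves is recorded as a debit (negative entry), so the change in the stock of reserves is the negative of that balance.
Change in official reserves = -(281) = -281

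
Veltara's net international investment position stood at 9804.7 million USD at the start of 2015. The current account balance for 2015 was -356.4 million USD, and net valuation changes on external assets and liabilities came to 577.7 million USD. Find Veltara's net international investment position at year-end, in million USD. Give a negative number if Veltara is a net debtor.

10026.0

Change in NIIP = current account + net valuation change = -356.4 + 577.7 = 221.3
End-of-year NIIP = 9804.7 + 221.3 = 10026.0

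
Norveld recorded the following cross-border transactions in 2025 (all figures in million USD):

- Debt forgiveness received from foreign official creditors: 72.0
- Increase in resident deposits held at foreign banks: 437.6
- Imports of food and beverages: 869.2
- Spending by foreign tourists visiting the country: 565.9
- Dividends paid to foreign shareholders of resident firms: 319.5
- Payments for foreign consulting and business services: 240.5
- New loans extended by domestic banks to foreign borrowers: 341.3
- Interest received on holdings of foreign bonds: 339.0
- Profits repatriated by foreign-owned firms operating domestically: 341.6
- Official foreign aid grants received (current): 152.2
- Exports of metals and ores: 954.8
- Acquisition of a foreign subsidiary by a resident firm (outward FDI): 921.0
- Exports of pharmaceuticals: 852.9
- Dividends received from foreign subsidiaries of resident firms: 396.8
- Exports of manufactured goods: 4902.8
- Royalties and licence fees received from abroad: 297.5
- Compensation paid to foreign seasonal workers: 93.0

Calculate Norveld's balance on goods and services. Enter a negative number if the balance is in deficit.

Goods: 852.9 - 869.2 + 954.8 + 4902.8 = 5841.3
Services: 565.9 + 297.5 - 240.5 = 622.9
Trade balance = 5841.3 + 622.9 = 6464.2
(Excluded from the trade balance — capital account: debt forgiveness received from foreign official creditors 72.0; financial account: increase in resident deposits held at foreign banks 437.6, new loans extended by domestic banks to foreign borrowers 341.3, acquisition of a foreign subsidiary by a resident firm (outward FDI) 921.0; primary income: dividends paid to foreign shareholders of resident firms 319.5, interest received on holdings of foreign bonds 339.0, profits repatriated by foreign-owned firms operating domestically 341.6, dividends received from foreign subsidiaries of resident firms 396.8, compensation paid to foreign seasonal workers 93.0; secondary income: official foreign aid grants received (current) 152.2.)

6464.2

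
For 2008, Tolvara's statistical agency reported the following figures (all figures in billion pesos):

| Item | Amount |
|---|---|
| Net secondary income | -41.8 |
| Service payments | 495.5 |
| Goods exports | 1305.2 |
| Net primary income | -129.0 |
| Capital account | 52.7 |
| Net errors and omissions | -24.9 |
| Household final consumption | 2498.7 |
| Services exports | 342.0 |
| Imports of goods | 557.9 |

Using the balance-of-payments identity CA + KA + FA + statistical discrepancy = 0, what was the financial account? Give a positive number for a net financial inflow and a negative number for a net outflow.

Goods balance = 1305.2 - 557.9 = 747.3
Services balance = 342.0 - 495.5 = -153.5
Trade balance (goods + services) = 747.3 + (-153.5) = 593.8
Net primary income = -129.0
Net secondary income = -41.8
Current account = 593.8 + (-129.0) + (-41.8) = 423.0
Financial account = -(423.0 + 52.7 + (-24.9)) = -450.8

-450.8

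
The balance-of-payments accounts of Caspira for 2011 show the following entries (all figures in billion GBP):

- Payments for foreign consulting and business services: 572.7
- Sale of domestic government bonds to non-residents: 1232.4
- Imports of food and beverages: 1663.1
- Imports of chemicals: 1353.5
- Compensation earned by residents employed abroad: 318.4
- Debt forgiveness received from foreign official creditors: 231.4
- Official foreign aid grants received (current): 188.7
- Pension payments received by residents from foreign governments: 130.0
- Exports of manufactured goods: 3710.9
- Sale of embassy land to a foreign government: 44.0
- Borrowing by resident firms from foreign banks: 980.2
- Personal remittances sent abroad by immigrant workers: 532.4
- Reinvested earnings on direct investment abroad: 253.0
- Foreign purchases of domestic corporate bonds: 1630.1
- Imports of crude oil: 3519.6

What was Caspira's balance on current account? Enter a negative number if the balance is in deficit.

-3040.3

Goods: 3710.9 - 1663.1 - 3519.6 - 1353.5 = -2825.3
Services: -572.7
Primary income: 253.0 + 318.4 = 571.4
Secondary income: -532.4 + 188.7 + 130.0 = -213.7
Current account = (-2825.3) + (-572.7) + 571.4 + (-213.7) = -3040.3
(Excluded from the current account — financial account: sale of domestic government bonds to non-residents 1232.4, borrowing by resident firms from foreign banks 980.2, foreign purchases of domestic corporate bonds 1630.1; capital account: debt forgiveness received from foreign official creditors 231.4, sale of embassy land to a foreign government 44.0.)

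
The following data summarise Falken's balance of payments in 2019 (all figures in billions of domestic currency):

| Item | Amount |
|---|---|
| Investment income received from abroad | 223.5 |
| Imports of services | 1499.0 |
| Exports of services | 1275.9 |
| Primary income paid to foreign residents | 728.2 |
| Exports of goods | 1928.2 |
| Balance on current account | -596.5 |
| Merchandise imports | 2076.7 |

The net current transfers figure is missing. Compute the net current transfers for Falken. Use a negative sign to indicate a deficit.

Current account = goods balance + services balance + net primary income + net secondary income
Sum of the known components = -876.3
Net current transfers = CA - (known components) = -596.5 - (-876.3) = 279.8

279.8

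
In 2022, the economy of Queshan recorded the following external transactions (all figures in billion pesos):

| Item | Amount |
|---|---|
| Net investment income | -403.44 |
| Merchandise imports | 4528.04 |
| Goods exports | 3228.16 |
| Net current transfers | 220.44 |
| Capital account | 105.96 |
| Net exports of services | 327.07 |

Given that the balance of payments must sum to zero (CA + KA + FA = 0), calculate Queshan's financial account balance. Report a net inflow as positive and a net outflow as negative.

Goods balance = 3228.16 - 4528.04 = -1299.88
Services balance = 327.07
Trade balance (goods + services) = -1299.88 + 327.07 = -972.81
Net primary income = -403.44
Net secondary income = 220.44
Current account = -972.81 + (-403.44) + 220.44 = -1155.81
Financial account = -(-1155.81 + 105.96) = 1049.85

1049.85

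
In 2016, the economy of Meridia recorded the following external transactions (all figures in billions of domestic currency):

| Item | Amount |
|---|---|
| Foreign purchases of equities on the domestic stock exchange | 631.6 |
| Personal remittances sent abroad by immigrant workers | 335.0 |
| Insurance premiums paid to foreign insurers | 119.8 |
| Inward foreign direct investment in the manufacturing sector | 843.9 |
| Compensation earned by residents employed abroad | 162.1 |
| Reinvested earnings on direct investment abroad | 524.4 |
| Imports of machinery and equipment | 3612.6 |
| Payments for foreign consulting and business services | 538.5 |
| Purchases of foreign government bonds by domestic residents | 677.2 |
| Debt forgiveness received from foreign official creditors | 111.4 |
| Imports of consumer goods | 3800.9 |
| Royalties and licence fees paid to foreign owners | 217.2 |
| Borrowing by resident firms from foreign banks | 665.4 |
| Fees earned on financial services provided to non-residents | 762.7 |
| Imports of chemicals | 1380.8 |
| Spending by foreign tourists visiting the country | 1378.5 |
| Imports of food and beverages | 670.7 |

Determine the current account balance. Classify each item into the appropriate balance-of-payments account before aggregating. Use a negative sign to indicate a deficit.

Goods: -1380.8 - 670.7 - 3612.6 - 3800.9 = -9465.0
Services: -217.2 + 1378.5 + 762.7 - 538.5 - 119.8 = 1265.7
Primary income: 524.4 + 162.1 = 686.5
Secondary income: -335.0
Current account = (-9465.0) + 1265.7 + 686.5 + (-335.0) = -7847.8
(Excluded from the current account — financial account: foreign purchases of equities on the domestic stock exchange 631.6, inward foreign direct investment in the manufacturing sector 843.9, purchases of foreign government bonds by domestic residents 677.2, borrowing by resident firms from foreign banks 665.4; capital account: debt forgiveness received from foreign official creditors 111.4.)

-7847.8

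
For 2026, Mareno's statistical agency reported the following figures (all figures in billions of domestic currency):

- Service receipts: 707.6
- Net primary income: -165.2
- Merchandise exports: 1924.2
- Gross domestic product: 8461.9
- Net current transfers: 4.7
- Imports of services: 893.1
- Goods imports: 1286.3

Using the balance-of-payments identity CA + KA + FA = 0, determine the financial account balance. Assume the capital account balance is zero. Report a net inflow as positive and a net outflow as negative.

-291.9

Goods balance = 1924.2 - 1286.3 = 637.9
Services balance = 707.6 - 893.1 = -185.5
Trade balance (goods + services) = 637.9 + (-185.5) = 452.4
Net primary income = -165.2
Net secondary income = 4.7
Current account = 452.4 + (-165.2) + 4.7 = 291.9
Financial account = -(291.9) = -291.9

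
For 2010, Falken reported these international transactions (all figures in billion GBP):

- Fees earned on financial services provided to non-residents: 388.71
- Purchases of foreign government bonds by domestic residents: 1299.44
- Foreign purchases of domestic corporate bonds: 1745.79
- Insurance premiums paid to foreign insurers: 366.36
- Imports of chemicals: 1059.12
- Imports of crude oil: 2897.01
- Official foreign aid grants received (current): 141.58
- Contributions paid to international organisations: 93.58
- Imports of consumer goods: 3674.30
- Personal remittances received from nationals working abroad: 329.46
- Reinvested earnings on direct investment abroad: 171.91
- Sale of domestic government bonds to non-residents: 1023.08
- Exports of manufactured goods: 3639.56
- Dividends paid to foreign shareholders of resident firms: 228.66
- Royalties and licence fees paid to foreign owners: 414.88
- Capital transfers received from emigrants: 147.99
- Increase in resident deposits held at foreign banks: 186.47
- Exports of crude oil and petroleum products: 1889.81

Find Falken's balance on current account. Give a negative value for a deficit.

-2172.88

Goods: -2897.01 - 1059.12 + 3639.56 - 3674.30 + 1889.81 = -2101.06
Services: -414.88 + 388.71 - 366.36 = -392.53
Primary income: 171.91 - 228.66 = -56.75
Secondary income: 141.58 + 329.46 - 93.58 = 377.46
Current account = (-2101.06) + (-392.53) + (-56.75) + 377.46 = -2172.88
(Excluded from the current account — financial account: purchases of foreign government bonds by domestic residents 1299.44, foreign purchases of domestic corporate bonds 1745.79, sale of domestic government bonds to non-residents 1023.08, increase in resident deposits held at foreign banks 186.47; capital account: capital transfers received from emigrants 147.99.)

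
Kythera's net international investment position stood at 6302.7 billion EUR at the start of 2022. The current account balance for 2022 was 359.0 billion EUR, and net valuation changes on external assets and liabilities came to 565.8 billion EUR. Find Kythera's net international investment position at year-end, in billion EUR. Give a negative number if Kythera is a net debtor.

7227.5

Change in NIIP = current account + net valuation change = 359.0 + 565.8 = 924.8
End-of-year NIIP = 6302.7 + 924.8 = 7227.5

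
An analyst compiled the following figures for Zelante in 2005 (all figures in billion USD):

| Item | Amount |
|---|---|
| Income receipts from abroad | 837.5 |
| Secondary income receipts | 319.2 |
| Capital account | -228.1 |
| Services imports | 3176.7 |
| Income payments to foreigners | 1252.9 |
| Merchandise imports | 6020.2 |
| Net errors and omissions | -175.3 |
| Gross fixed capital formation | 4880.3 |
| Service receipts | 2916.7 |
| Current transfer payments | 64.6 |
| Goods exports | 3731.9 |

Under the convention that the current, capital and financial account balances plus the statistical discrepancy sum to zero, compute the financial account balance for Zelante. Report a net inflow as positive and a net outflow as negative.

Goods balance = 3731.9 - 6020.2 = -2288.3
Services balance = 2916.7 - 3176.7 = -260.0
Trade balance (goods + services) = -2288.3 + (-260.0) = -2548.3
Net primary income = 837.5 - 1252.9 = -415.4
Net secondary income = 319.2 - 64.6 = 254.6
Current account = -2548.3 + (-415.4) + 254.6 = -2709.1
Financial account = -(-2709.1 + (-228.1) + (-175.3)) = 3112.5

3112.5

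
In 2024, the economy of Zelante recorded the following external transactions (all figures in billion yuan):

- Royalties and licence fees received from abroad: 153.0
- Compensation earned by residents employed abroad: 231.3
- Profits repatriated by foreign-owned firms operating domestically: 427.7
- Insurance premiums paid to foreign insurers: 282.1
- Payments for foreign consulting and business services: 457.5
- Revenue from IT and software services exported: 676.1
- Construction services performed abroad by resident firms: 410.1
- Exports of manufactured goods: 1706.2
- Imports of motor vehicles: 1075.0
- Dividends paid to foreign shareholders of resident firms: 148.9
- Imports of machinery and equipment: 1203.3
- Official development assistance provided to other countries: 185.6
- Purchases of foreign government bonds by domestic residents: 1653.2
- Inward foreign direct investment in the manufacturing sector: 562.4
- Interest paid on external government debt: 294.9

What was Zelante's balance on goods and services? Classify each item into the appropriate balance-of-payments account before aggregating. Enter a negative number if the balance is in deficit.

-72.5

Goods: -1203.3 - 1075.0 + 1706.2 = -572.1
Services: 676.1 - 457.5 + 410.1 - 282.1 + 153.0 = 499.6
Trade balance = -572.1 + 499.6 = -72.5
(Excluded from the trade balance — primary income: compensation earned by residents employed abroad 231.3, profits repatriated by foreign-owned firms operating domestically 427.7, dividends paid to foreign shareholders of resident firms 148.9, interest paid on external government debt 294.9; secondary income: official development assistance provided to other countries 185.6; financial account: purchases of foreign government bonds by domestic residents 1653.2, inward foreign direct investment in the manufacturing sector 562.4.)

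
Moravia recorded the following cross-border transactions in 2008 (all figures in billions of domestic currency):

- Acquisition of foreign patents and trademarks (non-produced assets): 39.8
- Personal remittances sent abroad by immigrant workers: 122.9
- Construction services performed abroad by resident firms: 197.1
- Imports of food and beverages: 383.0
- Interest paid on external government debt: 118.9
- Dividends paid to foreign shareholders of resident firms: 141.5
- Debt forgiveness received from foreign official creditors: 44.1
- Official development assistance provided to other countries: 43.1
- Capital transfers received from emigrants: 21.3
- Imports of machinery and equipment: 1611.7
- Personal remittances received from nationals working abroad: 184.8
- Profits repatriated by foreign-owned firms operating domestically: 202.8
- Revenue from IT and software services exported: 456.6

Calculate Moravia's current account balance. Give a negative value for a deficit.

Goods: -1611.7 - 383.0 = -1994.7
Services: 456.6 + 197.1 = 653.7
Primary income: -202.8 - 118.9 - 141.5 = -463.2
Secondary income: 184.8 - 43.1 - 122.9 = 18.8
Current account = (-1994.7) + 653.7 + (-463.2) + 18.8 = -1785.4
(Excluded from the current account — capital account: acquisition of foreign patents and trademarks (non-produced assets) 39.8, debt forgiveness received from foreign official creditors 44.1, capital transfers received from emigrants 21.3.)

-1785.4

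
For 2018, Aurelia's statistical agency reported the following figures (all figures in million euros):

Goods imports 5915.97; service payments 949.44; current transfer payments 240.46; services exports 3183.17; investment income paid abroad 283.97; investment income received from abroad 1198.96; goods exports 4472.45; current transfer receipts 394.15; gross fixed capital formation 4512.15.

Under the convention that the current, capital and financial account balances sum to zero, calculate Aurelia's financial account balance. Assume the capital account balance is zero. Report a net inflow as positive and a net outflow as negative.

Goods balance = 4472.45 - 5915.97 = -1443.52
Services balance = 3183.17 - 949.44 = 2233.73
Trade balance (goods + services) = -1443.52 + 2233.73 = 790.21
Net primary income = 1198.96 - 283.97 = 914.99
Net secondary income = 394.15 - 240.46 = 153.69
Current account = 790.21 + 914.99 + 153.69 = 1858.89
Financial account = -(1858.89) = -1858.89

-1858.89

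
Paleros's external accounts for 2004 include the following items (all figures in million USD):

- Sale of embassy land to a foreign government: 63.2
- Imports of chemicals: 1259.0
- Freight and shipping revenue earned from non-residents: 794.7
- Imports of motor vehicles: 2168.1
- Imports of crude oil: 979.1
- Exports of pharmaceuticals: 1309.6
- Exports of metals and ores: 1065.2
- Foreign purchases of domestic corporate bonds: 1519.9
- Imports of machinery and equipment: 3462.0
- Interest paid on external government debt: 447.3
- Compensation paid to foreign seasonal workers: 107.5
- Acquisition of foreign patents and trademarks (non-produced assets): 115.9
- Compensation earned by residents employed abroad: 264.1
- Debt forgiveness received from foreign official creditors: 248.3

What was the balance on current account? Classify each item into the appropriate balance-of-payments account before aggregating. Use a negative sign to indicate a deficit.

-4989.4

Goods: 1065.2 + 1309.6 - 979.1 - 2168.1 - 1259.0 - 3462.0 = -5493.4
Services: 794.7
Primary income: -447.3 - 107.5 + 264.1 = -290.7
Current account = (-5493.4) + 794.7 + (-290.7) = -4989.4
(Excluded from the current account — capital account: sale of embassy land to a foreign government 63.2, acquisition of foreign patents and trademarks (non-produced assets) 115.9, debt forgiveness received from foreign official creditors 248.3; financial account: foreign purchases of domestic corporate bonds 1519.9.)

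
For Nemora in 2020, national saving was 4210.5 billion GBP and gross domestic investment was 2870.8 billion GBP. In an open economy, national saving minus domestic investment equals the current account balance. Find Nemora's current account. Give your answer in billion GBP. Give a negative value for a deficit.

CA = S - I = 4210.5 - 2870.8 = 1339.7

1339.7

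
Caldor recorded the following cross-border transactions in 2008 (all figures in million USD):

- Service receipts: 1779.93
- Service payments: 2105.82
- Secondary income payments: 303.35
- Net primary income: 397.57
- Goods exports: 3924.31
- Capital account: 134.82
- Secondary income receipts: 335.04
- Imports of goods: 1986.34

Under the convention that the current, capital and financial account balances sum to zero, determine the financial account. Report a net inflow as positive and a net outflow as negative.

-2176.16

Goods balance = 3924.31 - 1986.34 = 1937.97
Services balance = 1779.93 - 2105.82 = -325.89
Trade balance (goods + services) = 1937.97 + (-325.89) = 1612.08
Net primary income = 397.57
Net secondary income = 335.04 - 303.35 = 31.69
Current account = 1612.08 + 397.57 + 31.69 = 2041.34
Financial account = -(2041.34 + 134.82) = -2176.16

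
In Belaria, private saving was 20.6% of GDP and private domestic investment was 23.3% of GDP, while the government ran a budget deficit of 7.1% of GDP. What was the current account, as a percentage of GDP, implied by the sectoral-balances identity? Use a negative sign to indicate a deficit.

-9.8

By the sectoral-balances identity, CA = (S_private - I) + (T - G).
Private balance = 20.6 - 23.3 = -2.7
Government balance (T - G) = -7.1
CA = -2.7 + (-7.1) = -9.8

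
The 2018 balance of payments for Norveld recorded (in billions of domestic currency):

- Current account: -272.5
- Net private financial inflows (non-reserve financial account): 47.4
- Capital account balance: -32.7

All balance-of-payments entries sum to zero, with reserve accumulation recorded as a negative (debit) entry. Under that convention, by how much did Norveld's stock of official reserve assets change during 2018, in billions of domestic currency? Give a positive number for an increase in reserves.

-257.8

Official reserve transactions balance = -((-272.5) + (-32.7) + 47.4) = 257.8
An accumulation of reserves is recorded as a debit (negative entry), so the change in the stock of reserves is the negative of that balance.
Change in official reserves = -(257.8) = -257.8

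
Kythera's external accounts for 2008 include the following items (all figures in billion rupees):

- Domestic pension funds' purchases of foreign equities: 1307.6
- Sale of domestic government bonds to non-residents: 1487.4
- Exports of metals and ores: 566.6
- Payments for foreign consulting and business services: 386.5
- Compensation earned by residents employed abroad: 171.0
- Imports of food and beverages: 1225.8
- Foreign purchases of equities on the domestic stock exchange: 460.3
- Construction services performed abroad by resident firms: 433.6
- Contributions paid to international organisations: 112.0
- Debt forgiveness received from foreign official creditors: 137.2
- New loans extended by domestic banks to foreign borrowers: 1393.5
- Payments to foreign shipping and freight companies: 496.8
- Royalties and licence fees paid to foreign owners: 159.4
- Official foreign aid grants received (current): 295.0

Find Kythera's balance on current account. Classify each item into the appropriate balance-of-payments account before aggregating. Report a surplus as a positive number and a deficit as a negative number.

-914.3

Goods: -1225.8 + 566.6 = -659.2
Services: -386.5 - 159.4 + 433.6 - 496.8 = -609.1
Primary income: 171.0
Secondary income: 295.0 - 112.0 = 183.0
Current account = (-659.2) + (-609.1) + 171.0 + 183.0 = -914.3
(Excluded from the current account — financial account: domestic pension funds' purchases of foreign equities 1307.6, sale of domestic government bonds to non-residents 1487.4, foreign purchases of equities on the domestic stock exchange 460.3, new loans extended by domestic banks to foreign borrowers 1393.5; capital account: debt forgiveness received from foreign official creditors 137.2.)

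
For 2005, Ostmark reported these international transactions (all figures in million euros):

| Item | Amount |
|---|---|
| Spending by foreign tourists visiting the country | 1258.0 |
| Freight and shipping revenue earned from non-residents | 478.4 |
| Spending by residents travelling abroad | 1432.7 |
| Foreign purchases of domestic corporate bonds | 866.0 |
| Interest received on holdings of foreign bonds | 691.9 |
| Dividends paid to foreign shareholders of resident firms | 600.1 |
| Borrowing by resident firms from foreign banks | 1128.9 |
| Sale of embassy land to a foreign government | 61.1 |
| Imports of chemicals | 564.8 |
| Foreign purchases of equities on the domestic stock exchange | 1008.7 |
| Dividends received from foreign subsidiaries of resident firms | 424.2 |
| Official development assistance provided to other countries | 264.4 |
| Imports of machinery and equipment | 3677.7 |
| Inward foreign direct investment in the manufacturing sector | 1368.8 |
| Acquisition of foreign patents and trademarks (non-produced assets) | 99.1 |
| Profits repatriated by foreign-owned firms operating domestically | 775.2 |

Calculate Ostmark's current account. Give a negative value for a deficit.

Goods: -3677.7 - 564.8 = -4242.5
Services: -1432.7 + 1258.0 + 478.4 = 303.7
Primary income: -775.2 - 600.1 + 691.9 + 424.2 = -259.2
Secondary income: -264.4
Current account = (-4242.5) + 303.7 + (-259.2) + (-264.4) = -4462.4
(Excluded from the current account — financial account: foreign purchases of domestic corporate bonds 866.0, borrowing by resident firms from foreign banks 1128.9, foreign purchases of equities on the domestic stock exchange 1008.7, inward foreign direct investment in the manufacturing sector 1368.8; capital account: sale of embassy land to a foreign government 61.1, acquisition of foreign patents and trademarks (non-produced assets) 99.1.)

-4462.4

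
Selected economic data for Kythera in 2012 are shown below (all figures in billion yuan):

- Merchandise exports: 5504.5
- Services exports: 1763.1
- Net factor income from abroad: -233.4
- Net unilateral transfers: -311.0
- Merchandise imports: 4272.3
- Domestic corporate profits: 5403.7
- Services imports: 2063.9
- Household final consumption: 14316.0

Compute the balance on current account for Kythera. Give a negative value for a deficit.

Goods balance = 5504.5 - 4272.3 = 1232.2
Services balance = 1763.1 - 2063.9 = -300.8
Trade balance (goods + services) = 1232.2 + (-300.8) = 931.4
Net primary income = -233.4
Net secondary income = -311.0
Current account = 931.4 + (-233.4) + (-311.0) = 387.0

387.0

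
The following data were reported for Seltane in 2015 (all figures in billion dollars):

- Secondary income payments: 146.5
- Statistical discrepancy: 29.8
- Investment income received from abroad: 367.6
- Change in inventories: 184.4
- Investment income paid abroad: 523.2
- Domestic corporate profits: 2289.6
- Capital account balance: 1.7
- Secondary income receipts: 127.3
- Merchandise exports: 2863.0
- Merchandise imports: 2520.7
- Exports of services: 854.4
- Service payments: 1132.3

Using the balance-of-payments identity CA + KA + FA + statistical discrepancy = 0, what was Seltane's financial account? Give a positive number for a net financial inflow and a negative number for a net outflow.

Goods balance = 2863.0 - 2520.7 = 342.3
Services balance = 854.4 - 1132.3 = -277.9
Trade balance (goods + services) = 342.3 + (-277.9) = 64.4
Net primary income = 367.6 - 523.2 = -155.6
Net secondary income = 127.3 - 146.5 = -19.2
Current account = 64.4 + (-155.6) + (-19.2) = -110.4
Financial account = -(-110.4 + 1.7 + 29.8) = 78.9

78.9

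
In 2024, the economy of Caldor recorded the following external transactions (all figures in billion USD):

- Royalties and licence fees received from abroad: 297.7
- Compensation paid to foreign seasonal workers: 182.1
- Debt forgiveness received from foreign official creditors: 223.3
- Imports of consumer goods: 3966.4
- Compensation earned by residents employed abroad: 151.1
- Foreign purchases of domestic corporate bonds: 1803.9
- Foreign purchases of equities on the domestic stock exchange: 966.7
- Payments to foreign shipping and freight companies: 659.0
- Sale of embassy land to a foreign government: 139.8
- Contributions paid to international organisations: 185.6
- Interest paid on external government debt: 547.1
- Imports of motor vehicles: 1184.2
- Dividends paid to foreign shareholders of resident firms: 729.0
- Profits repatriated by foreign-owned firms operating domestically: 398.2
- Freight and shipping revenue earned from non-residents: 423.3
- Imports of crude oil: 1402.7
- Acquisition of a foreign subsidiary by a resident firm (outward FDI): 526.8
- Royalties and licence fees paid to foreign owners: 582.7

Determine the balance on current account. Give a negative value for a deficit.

-8964.9

Goods: -1402.7 - 1184.2 - 3966.4 = -6553.3
Services: -659.0 - 582.7 + 423.3 + 297.7 = -520.7
Primary income: -398.2 - 182.1 - 547.1 + 151.1 - 729.0 = -1705.3
Secondary income: -185.6
Current account = (-6553.3) + (-520.7) + (-1705.3) + (-185.6) = -8964.9
(Excluded from the current account — capital account: debt forgiveness received from foreign official creditors 223.3, sale of embassy land to a foreign government 139.8; financial account: foreign purchases of domestic corporate bonds 1803.9, foreign purchases of equities on the domestic stock exchange 966.7, acquisition of a foreign subsidiary by a resident firm (outward FDI) 526.8.)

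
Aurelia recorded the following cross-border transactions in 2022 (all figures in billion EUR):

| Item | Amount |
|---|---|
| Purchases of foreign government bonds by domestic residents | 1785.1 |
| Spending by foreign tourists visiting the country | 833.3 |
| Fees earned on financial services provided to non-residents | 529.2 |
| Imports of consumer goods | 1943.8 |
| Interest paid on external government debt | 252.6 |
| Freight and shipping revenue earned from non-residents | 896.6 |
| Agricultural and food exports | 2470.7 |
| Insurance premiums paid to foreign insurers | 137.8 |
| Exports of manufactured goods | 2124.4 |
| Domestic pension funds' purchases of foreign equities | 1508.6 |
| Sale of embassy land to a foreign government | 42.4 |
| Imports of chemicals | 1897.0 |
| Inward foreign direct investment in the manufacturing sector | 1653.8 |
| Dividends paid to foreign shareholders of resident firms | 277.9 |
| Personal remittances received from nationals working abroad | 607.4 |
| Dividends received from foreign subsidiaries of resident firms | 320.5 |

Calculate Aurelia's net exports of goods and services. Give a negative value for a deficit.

Goods: -1943.8 + 2470.7 - 1897.0 + 2124.4 = 754.3
Services: 896.6 + 833.3 + 529.2 - 137.8 = 2121.3
Trade balance = 754.3 + 2121.3 = 2875.6
(Excluded from the trade balance — financial account: purchases of foreign government bonds by domestic residents 1785.1, domestic pension funds' purchases of foreign equities 1508.6, inward foreign direct investment in the manufacturing sector 1653.8; primary income: interest paid on external government debt 252.6, dividends paid to foreign shareholders of resident firms 277.9, dividends received from foreign subsidiaries of resident firms 320.5; capital account: sale of embassy land to a foreign government 42.4; secondary income: personal remittances received from nationals working abroad 607.4.)

2875.6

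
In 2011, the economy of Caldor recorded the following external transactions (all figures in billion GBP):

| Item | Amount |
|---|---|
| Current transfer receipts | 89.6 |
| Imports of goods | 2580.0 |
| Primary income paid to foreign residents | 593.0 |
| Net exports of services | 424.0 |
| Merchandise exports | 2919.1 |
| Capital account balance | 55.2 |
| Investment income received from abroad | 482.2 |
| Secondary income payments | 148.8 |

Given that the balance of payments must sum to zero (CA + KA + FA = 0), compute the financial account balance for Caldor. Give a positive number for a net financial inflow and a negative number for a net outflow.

-648.3

Goods balance = 2919.1 - 2580.0 = 339.1
Services balance = 424.0
Trade balance (goods + services) = 339.1 + 424.0 = 763.1
Net primary income = 482.2 - 593.0 = -110.8
Net secondary income = 89.6 - 148.8 = -59.2
Current account = 763.1 + (-110.8) + (-59.2) = 593.1
Financial account = -(593.1 + 55.2) = -648.3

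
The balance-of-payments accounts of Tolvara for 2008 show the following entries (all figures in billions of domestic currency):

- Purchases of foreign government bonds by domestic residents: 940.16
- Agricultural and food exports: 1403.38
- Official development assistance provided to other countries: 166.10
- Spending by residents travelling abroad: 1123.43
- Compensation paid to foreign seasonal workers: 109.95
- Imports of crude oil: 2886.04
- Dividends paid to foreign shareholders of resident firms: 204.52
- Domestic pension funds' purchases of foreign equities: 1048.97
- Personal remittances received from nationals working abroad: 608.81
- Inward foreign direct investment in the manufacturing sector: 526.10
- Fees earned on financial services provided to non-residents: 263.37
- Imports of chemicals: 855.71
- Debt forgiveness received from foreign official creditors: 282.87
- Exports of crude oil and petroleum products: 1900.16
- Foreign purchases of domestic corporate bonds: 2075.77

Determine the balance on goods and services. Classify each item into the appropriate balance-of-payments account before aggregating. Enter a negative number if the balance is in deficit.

-1298.27

Goods: -2886.04 + 1900.16 + 1403.38 - 855.71 = -438.21
Services: 263.37 - 1123.43 = -860.06
Trade balance = -438.21 + (-860.06) = -1298.27
(Excluded from the trade balance — financial account: purchases of foreign government bonds by domestic residents 940.16, domestic pension funds' purchases of foreign equities 1048.97, inward foreign direct investment in the manufacturing sector 526.10, foreign purchases of domestic corporate bonds 2075.77; secondary income: official development assistance provided to other countries 166.10, personal remittances received from nationals working abroad 608.81; primary income: compensation paid to foreign seasonal workers 109.95, dividends paid to foreign shareholders of resident firms 204.52; capital account: debt forgiveness received from foreign official creditors 282.87.)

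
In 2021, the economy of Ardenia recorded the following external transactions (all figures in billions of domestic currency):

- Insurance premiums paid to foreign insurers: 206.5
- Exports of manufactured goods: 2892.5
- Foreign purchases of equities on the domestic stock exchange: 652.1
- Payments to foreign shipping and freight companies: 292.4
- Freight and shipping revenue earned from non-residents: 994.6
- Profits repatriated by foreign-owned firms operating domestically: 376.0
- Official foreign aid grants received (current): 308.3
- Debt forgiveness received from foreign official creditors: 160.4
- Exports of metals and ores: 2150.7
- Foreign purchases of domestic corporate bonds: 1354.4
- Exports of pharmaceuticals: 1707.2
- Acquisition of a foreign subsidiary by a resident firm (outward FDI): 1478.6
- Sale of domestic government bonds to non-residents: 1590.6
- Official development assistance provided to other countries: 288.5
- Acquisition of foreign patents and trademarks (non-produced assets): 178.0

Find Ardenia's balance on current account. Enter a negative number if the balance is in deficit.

6889.9

Goods: 2892.5 + 1707.2 + 2150.7 = 6750.4
Services: -206.5 + 994.6 - 292.4 = 495.7
Primary income: -376.0
Secondary income: 308.3 - 288.5 = 19.8
Current account = 6750.4 + 495.7 + (-376.0) + 19.8 = 6889.9
(Excluded from the current account — financial account: foreign purchases of equities on the domestic stock exchange 652.1, foreign purchases of domestic corporate bonds 1354.4, acquisition of a foreign subsidiary by a resident firm (outward FDI) 1478.6, sale of domestic government bonds to non-residents 1590.6; capital account: debt forgiveness received from foreign official creditors 160.4, acquisition of foreign patents and trademarks (non-produced assets) 178.0.)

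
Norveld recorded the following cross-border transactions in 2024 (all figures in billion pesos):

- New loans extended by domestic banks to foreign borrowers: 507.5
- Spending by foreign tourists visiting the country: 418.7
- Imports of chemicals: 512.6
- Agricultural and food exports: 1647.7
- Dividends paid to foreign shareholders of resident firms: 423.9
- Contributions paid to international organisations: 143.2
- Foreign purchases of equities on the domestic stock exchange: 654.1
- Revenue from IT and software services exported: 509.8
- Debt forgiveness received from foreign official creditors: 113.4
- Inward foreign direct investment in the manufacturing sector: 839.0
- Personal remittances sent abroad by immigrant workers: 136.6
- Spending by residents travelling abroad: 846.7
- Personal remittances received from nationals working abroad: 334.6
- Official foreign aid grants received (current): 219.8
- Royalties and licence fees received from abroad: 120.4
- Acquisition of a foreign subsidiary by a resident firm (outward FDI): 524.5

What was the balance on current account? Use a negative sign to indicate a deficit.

Goods: 1647.7 - 512.6 = 1135.1
Services: 509.8 + 418.7 - 846.7 + 120.4 = 202.2
Primary income: -423.9
Secondary income: 334.6 - 136.6 - 143.2 + 219.8 = 274.6
Current account = 1135.1 + 202.2 + (-423.9) + 274.6 = 1188.0
(Excluded from the current account — financial account: new loans extended by domestic banks to foreign borrowers 507.5, foreign purchases of equities on the domestic stock exchange 654.1, inward foreign direct investment in the manufacturing sector 839.0, acquisition of a foreign subsidiary by a resident firm (outward FDI) 524.5; capital account: debt forgiveness received from foreign official creditors 113.4.)

1188.0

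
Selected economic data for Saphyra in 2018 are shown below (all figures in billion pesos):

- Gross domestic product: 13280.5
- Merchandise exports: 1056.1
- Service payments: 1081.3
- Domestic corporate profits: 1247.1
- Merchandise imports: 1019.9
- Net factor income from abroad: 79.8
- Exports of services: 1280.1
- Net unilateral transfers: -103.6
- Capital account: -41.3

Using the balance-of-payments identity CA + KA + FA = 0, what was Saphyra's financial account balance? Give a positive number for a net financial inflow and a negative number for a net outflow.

Goods balance = 1056.1 - 1019.9 = 36.2
Services balance = 1280.1 - 1081.3 = 198.8
Trade balance (goods + services) = 36.2 + 198.8 = 235.0
Net primary income = 79.8
Net secondary income = -103.6
Current account = 235.0 + 79.8 + (-103.6) = 211.2
Financial account = -(211.2 + (-41.3)) = -169.9

-169.9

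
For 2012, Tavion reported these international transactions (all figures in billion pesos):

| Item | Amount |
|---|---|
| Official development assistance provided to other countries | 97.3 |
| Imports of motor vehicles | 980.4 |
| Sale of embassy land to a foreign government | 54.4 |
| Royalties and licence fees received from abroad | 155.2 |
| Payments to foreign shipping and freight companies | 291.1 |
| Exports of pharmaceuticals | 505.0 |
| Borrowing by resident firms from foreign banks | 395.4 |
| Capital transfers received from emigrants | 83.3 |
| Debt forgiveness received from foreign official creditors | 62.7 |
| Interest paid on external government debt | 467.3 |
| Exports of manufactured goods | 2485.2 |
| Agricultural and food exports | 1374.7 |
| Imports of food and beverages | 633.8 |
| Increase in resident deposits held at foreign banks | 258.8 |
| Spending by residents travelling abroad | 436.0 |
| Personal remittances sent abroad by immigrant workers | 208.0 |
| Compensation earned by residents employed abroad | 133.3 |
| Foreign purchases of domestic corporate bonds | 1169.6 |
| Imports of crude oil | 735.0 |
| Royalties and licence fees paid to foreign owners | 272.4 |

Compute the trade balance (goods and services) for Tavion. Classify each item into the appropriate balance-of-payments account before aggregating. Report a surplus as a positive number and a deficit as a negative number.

Goods: 505.0 + 1374.7 - 633.8 - 735.0 + 2485.2 - 980.4 = 2015.7
Services: -272.4 - 436.0 + 155.2 - 291.1 = -844.3
Trade balance = 2015.7 + (-844.3) = 1171.4
(Excluded from the trade balance — secondary income: official development assistance provided to other countries 97.3, personal remittances sent abroad by immigrant workers 208.0; capital account: sale of embassy land to a foreign government 54.4, capital transfers received from emigrants 83.3, debt forgiveness received from foreign official creditors 62.7; financial account: borrowing by resident firms from foreign banks 395.4, increase in resident deposits held at foreign banks 258.8, foreign purchases of domestic corporate bonds 1169.6; primary income: interest paid on external government debt 467.3, compensation earned by residents employed abroad 133.3.)

1171.4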